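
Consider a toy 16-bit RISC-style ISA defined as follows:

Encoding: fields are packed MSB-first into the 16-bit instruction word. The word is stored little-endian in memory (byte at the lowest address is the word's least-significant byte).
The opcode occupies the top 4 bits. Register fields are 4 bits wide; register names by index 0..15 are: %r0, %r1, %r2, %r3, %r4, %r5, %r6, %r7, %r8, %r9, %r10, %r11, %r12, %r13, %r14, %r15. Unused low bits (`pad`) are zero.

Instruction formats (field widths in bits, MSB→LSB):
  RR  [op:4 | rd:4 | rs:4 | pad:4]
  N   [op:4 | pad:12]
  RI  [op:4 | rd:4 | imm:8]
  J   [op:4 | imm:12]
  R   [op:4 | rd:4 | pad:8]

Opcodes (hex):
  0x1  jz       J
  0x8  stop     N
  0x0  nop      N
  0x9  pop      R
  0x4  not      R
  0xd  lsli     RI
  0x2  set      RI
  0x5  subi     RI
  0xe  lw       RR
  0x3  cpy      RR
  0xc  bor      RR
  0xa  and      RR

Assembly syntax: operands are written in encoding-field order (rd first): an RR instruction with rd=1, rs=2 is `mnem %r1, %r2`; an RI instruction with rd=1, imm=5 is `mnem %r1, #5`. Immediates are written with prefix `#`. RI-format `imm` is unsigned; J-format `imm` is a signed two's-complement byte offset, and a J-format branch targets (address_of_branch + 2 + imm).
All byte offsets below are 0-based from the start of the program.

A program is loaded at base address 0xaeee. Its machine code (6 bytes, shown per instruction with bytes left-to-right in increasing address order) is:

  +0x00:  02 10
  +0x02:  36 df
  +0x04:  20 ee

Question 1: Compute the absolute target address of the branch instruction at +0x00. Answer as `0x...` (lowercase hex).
[00] 02 10 → 0x1002
  op=0x1002>>12=0x1 ⇒ jz (J)
  imm: (w>>0)&0xfff=0x2 → #2
  target = base 0xaeee + off 0x00 + 2 + imm 2 = 0xaef2

0xaef2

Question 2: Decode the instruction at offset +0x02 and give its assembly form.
lsli %r15, #54

@+02  little-endian(36 df) = 0xdf36
  top 4b → 0xd → lsli [RI]
  rd: (w>>8)&0xf=0xf → %r15
  imm: (w>>0)&0xff=0x36 → #54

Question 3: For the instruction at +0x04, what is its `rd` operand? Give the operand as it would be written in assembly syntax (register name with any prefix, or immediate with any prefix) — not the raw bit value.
@+04  little-endian(20 ee) = 0xee20
  opcode bits[15:12]=0xe: lw/RR
  rd: (w>>8)&0xf=0xe → %r14
  rs: (w>>4)&0xf=0x2 → %r2

%r14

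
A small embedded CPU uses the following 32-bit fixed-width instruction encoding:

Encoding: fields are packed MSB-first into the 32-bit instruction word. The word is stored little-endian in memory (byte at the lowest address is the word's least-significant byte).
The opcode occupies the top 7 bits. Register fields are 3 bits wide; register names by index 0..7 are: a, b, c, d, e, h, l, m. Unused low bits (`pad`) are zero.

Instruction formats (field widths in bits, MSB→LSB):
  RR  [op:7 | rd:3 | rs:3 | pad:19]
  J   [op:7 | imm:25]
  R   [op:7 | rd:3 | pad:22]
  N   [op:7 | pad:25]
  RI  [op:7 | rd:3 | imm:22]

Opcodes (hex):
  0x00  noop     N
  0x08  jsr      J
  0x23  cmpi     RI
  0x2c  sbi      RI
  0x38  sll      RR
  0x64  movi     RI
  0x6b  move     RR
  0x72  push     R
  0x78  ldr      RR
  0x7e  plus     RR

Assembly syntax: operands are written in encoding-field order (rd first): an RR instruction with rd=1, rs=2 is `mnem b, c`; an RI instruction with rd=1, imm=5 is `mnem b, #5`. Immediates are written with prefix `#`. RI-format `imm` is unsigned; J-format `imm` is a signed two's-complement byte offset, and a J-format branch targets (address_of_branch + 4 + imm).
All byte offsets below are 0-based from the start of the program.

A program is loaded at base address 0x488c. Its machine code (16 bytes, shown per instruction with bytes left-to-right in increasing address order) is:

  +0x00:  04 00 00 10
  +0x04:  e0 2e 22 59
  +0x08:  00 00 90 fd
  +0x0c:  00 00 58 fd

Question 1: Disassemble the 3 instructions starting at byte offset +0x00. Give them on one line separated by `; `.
off 0x00: read 04 00 00 10 as little → 0x10000004
  opcode bits[31:25]=0x8: jsr/J
  [24:0] imm=4 = #4
off 0x04: read e0 2e 22 59 as little → 0x59222ee0
  opcode bits[31:25]=0x2c: sbi/RI
  [24:22] rd=4 = e
  [21:0] imm=2240224 = #2240224
off 0x08: read 00 00 90 fd as little → 0xfd900000
  opcode bits[31:25]=0x7e: plus/RR
  [24:22] rd=6 = l
  [21:19] rs=2 = c

jsr #4; sbi e, #2240224; plus l, c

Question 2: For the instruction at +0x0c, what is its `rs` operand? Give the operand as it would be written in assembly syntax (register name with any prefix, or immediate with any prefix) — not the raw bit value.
[0c] 00 00 58 fd → 0xfd580000
  opcode bits[31:25]=0x7e: plus/RR
  [24:22] rd=5 = h
  [21:19] rs=3 = d

d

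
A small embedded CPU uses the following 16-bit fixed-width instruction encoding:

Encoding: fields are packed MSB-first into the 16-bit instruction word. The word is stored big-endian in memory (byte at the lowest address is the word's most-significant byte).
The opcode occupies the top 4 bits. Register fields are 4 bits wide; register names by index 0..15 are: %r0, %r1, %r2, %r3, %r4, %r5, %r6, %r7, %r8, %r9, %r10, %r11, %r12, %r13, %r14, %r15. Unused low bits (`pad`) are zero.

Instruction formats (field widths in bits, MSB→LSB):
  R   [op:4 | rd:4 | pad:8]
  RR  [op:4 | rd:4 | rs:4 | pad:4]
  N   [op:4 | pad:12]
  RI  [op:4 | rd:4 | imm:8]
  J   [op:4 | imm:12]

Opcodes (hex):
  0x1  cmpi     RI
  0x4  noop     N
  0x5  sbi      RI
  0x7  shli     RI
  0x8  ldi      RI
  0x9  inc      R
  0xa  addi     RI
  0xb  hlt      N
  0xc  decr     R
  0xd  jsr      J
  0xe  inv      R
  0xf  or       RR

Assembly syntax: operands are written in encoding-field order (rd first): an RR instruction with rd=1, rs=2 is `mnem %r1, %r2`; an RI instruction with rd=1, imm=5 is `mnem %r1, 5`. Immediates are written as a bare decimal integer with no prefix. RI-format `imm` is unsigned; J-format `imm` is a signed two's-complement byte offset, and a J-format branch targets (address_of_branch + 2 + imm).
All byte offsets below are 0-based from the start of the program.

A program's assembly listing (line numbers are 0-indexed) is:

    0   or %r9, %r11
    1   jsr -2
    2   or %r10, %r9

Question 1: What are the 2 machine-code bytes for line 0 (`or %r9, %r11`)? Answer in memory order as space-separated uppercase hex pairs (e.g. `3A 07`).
F9 B0

0. or fields op=0xf:4|rd=9:4|rs=11:4|pad=0:4 → word f9b0h → f9 b0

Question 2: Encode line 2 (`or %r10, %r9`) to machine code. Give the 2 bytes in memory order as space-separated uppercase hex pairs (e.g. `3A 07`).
2. or fields op=0xf:4|rd=10:4|rs=9:4|pad=0:4 → word fa90h → fa 90

FA 90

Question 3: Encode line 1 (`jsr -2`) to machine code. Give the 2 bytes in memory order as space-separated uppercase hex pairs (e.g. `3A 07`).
DF FE

L1: jsr op=0xd:4|imm=-2:12 ⇒ 0xdffe ⇒ big df fe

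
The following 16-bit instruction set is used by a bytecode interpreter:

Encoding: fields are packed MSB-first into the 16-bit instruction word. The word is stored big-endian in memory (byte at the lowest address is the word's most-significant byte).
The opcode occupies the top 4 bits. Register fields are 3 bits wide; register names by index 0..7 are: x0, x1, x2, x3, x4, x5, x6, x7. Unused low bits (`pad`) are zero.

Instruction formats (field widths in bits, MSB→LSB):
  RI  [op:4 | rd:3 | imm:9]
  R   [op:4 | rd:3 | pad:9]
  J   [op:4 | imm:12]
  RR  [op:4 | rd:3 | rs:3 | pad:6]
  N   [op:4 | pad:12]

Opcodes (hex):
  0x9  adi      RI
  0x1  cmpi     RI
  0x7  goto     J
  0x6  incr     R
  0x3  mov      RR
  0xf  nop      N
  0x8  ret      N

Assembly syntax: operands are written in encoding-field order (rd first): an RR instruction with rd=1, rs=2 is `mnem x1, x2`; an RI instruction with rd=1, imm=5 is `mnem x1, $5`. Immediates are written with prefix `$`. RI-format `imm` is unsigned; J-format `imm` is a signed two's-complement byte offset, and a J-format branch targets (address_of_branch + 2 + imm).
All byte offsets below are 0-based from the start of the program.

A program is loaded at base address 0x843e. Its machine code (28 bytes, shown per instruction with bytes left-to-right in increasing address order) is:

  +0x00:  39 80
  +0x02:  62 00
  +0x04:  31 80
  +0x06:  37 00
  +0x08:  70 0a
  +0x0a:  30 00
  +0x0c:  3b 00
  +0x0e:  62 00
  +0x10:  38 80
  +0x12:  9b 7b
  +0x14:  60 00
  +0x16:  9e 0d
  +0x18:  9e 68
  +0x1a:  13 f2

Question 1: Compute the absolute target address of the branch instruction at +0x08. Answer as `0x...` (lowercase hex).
off 0x08: read 70 0a as big → 0x700a
  top 4b → 0x7 → goto [J]
  imm@[11:0]=0xa ⇒ $10
  target = base 0x843e + off 0x08 + 2 + imm 10 = 0x8452

0x8452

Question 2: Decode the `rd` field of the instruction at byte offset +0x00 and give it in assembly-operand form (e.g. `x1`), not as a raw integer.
x4

@+00  big-endian(39 80) = 0x3980
  top 4b → 0x3 → mov [RR]
  rd@[11:9]=0x4 ⇒ x4
  rs@[8:6]=0x6 ⇒ x6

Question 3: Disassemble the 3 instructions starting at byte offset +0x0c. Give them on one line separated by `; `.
@+0c  big-endian(3b 00) = 0x3b00
  opcode bits[15:12]=0x3: mov/RR
  [11:9] rd=5 = x5
  [8:6] rs=4 = x4
@+0e  big-endian(62 00) = 0x6200
  opcode bits[15:12]=0x6: incr/R
  [11:9] rd=1 = x1
@+10  big-endian(38 80) = 0x3880
  opcode bits[15:12]=0x3: mov/RR
  [11:9] rd=4 = x4
  [8:6] rs=2 = x2

mov x5, x4; incr x1; mov x4, x2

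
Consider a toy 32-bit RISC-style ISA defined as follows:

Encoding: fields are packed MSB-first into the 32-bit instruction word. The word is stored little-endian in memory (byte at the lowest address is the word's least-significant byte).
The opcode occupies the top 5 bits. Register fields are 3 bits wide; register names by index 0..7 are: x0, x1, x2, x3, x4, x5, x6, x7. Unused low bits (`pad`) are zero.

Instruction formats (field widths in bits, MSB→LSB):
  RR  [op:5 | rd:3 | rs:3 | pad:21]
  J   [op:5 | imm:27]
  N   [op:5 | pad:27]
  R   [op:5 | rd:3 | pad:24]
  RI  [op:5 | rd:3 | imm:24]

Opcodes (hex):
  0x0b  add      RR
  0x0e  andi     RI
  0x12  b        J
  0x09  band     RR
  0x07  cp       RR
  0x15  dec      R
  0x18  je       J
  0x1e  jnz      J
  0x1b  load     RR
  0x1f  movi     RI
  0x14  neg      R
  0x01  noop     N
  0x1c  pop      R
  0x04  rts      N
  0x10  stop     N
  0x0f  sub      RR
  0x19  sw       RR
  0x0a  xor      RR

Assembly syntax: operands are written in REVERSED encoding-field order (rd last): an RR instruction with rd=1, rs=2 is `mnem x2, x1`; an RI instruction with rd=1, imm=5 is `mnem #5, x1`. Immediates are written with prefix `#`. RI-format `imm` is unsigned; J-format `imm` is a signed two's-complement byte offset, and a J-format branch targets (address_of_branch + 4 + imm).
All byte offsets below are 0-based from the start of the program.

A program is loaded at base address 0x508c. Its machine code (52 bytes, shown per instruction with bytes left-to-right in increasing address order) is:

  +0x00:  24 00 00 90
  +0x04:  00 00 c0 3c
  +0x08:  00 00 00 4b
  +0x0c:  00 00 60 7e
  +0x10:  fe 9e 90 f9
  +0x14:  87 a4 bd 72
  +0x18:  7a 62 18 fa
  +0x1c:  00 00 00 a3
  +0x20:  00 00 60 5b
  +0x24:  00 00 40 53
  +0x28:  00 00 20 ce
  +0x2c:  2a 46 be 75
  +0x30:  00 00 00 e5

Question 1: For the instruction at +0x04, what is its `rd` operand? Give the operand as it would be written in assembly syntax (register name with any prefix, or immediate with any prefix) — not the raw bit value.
x4

[04] 00 00 c0 3c → 0x3cc00000
  top 5b → 0x7 → cp [RR]
  rd: (w>>24)&0x7=0x4 → x4
  rs: (w>>21)&0x7=0x6 → x6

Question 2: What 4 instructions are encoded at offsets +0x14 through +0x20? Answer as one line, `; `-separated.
[14] 87 a4 bd 72 → 0x72bda487
  top 5b → 0xe → andi [RI]
  rd: (w>>24)&0x7=0x2 → x2
  imm: (w>>0)&0xffffff=0xbda487 → #12428423
[18] 7a 62 18 fa → 0xfa18627a
  top 5b → 0x1f → movi [RI]
  rd: (w>>24)&0x7=0x2 → x2
  imm: (w>>0)&0xffffff=0x18627a → #1598074
[1c] 00 00 00 a3 → 0xa3000000
  top 5b → 0x14 → neg [R]
  rd: (w>>24)&0x7=0x3 → x3
[20] 00 00 60 5b → 0x5b600000
  top 5b → 0xb → add [RR]
  rd: (w>>24)&0x7=0x3 → x3
  rs: (w>>21)&0x7=0x3 → x3

andi #12428423, x2; movi #1598074, x2; neg x3; add x3, x3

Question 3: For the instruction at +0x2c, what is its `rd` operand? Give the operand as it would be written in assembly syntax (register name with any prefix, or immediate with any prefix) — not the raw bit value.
@+2c  little-endian(2a 46 be 75) = 0x75be462a
  top 5b → 0xe → andi [RI]
  [26:24] rd=5 = x5
  [23:0] imm=12469802 = #12469802

x5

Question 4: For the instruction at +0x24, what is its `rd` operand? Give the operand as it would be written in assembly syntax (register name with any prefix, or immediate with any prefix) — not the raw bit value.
[24] 00 00 40 53 → 0x53400000
  top 5b → 0xa → xor [RR]
  rd@[26:24]=0x3 ⇒ x3
  rs@[23:21]=0x2 ⇒ x2

x3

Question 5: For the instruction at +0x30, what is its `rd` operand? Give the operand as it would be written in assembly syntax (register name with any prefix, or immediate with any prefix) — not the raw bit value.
+0x30: 00 00 00 e5 ⇒ word 0xe5000000 (little)
  top 5b → 0x1c → pop [R]
  [26:24] rd=5 = x5

x5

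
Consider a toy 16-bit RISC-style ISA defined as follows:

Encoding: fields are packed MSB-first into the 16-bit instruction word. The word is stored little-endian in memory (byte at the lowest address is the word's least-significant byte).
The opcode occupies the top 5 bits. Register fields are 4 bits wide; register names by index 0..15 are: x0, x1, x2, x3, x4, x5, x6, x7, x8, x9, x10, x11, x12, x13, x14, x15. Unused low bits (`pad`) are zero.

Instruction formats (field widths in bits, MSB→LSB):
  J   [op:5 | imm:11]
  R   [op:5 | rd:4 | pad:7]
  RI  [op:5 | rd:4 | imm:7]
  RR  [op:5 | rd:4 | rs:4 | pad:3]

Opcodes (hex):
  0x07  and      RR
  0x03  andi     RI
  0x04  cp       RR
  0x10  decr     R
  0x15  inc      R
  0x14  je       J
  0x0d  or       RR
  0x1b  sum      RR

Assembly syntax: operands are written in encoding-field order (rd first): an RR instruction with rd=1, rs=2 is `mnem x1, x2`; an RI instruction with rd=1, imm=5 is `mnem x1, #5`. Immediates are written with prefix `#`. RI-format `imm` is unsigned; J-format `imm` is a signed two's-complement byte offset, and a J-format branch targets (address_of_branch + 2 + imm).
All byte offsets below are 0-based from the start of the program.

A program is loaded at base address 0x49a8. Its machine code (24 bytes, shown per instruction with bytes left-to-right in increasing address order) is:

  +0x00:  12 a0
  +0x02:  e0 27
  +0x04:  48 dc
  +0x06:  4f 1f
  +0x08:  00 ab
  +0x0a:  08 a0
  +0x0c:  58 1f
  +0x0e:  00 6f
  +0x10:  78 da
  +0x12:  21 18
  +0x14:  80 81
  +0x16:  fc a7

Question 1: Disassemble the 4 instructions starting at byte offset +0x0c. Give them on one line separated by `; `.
andi x14, #88; or x14, x0; sum x4, x15; andi x0, #33

off 0x0c: read 58 1f as little → 0x1f58
  op=0x1f58>>11=0x3 ⇒ andi (RI)
  rd@[10:7]=0xe ⇒ x14
  imm@[6:0]=0x58 ⇒ #88
off 0x0e: read 00 6f as little → 0x6f00
  op=0x6f00>>11=0xd ⇒ or (RR)
  rd@[10:7]=0xe ⇒ x14
  rs@[6:3]=0x0 ⇒ x0
off 0x10: read 78 da as little → 0xda78
  op=0xda78>>11=0x1b ⇒ sum (RR)
  rd@[10:7]=0x4 ⇒ x4
  rs@[6:3]=0xf ⇒ x15
off 0x12: read 21 18 as little → 0x1821
  op=0x1821>>11=0x3 ⇒ andi (RI)
  rd@[10:7]=0x0 ⇒ x0
  imm@[6:0]=0x21 ⇒ #33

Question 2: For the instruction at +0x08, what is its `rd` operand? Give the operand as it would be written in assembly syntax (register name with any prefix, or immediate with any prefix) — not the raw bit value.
x6

[08] 00 ab → 0xab00
  opcode bits[15:11]=0x15: inc/R
  rd@[10:7]=0x6 ⇒ x6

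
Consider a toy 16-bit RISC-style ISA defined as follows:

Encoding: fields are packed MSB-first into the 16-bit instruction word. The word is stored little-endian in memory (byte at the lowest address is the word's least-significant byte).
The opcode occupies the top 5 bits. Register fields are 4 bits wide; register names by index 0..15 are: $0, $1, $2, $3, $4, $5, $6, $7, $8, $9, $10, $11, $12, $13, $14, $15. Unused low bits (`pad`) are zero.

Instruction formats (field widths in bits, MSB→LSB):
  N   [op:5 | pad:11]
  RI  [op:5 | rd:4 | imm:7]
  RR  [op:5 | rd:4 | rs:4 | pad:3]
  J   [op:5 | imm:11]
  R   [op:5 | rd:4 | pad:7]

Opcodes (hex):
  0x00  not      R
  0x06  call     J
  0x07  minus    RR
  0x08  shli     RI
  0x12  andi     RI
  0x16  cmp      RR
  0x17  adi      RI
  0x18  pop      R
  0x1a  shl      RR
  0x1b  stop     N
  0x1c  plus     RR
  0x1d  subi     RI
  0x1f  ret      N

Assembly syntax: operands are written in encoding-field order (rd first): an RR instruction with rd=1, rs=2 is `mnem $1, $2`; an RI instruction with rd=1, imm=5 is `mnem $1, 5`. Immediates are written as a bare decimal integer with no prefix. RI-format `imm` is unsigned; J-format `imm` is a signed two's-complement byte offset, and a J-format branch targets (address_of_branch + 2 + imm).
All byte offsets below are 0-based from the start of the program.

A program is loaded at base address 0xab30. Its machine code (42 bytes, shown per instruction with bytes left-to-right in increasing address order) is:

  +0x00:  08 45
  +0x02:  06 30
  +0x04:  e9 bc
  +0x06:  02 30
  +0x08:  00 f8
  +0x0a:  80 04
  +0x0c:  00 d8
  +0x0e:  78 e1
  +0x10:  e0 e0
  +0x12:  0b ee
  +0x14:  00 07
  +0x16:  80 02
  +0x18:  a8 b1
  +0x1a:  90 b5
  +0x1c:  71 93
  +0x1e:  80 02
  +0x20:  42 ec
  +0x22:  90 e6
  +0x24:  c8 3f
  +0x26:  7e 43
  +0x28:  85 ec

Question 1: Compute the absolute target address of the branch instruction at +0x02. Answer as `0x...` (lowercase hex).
[02] 06 30 → 0x3006
  top 5b → 0x6 → call [J]
  [10:0] imm=6 = 6
  target = base 0xab30 + off 0x02 + 2 + imm 6 = 0xab3a

0xab3a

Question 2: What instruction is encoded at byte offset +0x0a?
not $9

[0a] 80 04 → 0x0480
  op=0x0480>>11=0x0 ⇒ not (R)
  rd@[10:7]=0x9 ⇒ $9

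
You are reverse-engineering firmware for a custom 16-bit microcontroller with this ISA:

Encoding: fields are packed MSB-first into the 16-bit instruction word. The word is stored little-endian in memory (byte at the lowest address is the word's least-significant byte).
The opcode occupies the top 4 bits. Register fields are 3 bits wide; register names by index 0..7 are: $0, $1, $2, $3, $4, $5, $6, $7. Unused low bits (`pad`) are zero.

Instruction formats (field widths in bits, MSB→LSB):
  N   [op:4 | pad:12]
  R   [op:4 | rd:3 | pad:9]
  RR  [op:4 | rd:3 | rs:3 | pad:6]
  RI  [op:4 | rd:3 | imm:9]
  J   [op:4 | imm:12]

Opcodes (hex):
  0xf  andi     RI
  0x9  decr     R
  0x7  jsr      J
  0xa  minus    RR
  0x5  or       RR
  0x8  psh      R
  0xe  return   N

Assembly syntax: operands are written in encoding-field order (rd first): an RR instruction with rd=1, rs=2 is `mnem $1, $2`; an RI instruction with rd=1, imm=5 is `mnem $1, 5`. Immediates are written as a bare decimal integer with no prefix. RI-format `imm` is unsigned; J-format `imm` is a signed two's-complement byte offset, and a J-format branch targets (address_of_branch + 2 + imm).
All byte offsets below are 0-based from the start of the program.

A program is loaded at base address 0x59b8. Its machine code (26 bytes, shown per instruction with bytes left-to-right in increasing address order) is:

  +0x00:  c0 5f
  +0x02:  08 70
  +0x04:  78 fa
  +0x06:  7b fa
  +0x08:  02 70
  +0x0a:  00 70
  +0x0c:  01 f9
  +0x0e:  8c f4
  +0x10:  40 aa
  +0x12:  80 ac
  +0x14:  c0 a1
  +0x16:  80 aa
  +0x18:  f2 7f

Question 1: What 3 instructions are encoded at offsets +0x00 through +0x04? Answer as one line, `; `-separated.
off 0x00: read c0 5f as little → 0x5fc0
  top 4b → 0x5 → or [RR]
  [11:9] rd=7 = $7
  [8:6] rs=7 = $7
off 0x02: read 08 70 as little → 0x7008
  top 4b → 0x7 → jsr [J]
  [11:0] imm=8 = 8
off 0x04: read 78 fa as little → 0xfa78
  top 4b → 0xf → andi [RI]
  [11:9] rd=5 = $5
  [8:0] imm=120 = 120

or $7, $7; jsr 8; andi $5, 120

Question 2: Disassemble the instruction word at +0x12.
@+12  little-endian(80 ac) = 0xac80
  opcode bits[15:12]=0xa: minus/RR
  rd: (w>>9)&0x7=0x6 → $6
  rs: (w>>6)&0x7=0x2 → $2

minus $6, $2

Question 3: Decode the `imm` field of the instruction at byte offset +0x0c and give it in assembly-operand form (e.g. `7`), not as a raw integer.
257

@+0c  little-endian(01 f9) = 0xf901
  top 4b → 0xf → andi [RI]
  [11:9] rd=4 = $4
  [8:0] imm=257 = 257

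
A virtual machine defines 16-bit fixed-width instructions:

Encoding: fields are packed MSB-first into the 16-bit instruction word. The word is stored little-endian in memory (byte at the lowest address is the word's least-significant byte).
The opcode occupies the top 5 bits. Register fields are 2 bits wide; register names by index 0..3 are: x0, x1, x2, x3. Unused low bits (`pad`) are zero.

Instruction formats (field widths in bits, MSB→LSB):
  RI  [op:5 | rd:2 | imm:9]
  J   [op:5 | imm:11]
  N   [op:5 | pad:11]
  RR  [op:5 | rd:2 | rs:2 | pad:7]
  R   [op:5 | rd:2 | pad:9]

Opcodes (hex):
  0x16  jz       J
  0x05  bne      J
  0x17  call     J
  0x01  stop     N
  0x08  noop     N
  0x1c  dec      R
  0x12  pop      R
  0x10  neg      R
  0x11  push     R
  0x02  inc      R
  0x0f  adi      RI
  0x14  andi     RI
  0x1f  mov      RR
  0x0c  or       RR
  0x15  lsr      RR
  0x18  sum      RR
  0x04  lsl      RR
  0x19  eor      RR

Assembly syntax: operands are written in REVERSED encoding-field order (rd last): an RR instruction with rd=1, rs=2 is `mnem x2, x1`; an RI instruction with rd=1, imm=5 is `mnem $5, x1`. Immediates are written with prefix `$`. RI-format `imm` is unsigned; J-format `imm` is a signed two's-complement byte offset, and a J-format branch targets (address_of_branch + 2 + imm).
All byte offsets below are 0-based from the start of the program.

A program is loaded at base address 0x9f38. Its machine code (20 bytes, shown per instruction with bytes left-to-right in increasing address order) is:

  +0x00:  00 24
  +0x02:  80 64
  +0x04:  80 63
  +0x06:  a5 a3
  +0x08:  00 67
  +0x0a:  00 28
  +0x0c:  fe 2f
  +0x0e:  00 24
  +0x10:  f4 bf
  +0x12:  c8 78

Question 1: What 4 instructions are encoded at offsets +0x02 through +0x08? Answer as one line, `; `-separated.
or x1, x2; or x3, x1; andi $421, x1; or x2, x3

off 0x02: read 80 64 as little → 0x6480
  op=0x6480>>11=0xc ⇒ or (RR)
  rd@[10:9]=0x2 ⇒ x2
  rs@[8:7]=0x1 ⇒ x1
off 0x04: read 80 63 as little → 0x6380
  op=0x6380>>11=0xc ⇒ or (RR)
  rd@[10:9]=0x1 ⇒ x1
  rs@[8:7]=0x3 ⇒ x3
off 0x06: read a5 a3 as little → 0xa3a5
  op=0xa3a5>>11=0x14 ⇒ andi (RI)
  rd@[10:9]=0x1 ⇒ x1
  imm@[8:0]=0x1a5 ⇒ $421
off 0x08: read 00 67 as little → 0x6700
  op=0x6700>>11=0xc ⇒ or (RR)
  rd@[10:9]=0x3 ⇒ x3
  rs@[8:7]=0x2 ⇒ x2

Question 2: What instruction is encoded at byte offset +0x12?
off 0x12: read c8 78 as little → 0x78c8
  opcode bits[15:11]=0xf: adi/RI
  [10:9] rd=0 = x0
  [8:0] imm=200 = $200

adi $200, x0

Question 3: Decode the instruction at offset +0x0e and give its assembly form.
lsl x0, x2

off 0x0e: read 00 24 as little → 0x2400
  op=0x2400>>11=0x4 ⇒ lsl (RR)
  rd@[10:9]=0x2 ⇒ x2
  rs@[8:7]=0x0 ⇒ x0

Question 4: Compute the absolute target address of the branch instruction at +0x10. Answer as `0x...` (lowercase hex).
off 0x10: read f4 bf as little → 0xbff4
  opcode bits[15:11]=0x17: call/J
  [10:0] imm=2036 (s11→-12) = $-12
  target = base 0x9f38 + off 0x10 + 2 + imm -12 = 0x9f3e

0x9f3e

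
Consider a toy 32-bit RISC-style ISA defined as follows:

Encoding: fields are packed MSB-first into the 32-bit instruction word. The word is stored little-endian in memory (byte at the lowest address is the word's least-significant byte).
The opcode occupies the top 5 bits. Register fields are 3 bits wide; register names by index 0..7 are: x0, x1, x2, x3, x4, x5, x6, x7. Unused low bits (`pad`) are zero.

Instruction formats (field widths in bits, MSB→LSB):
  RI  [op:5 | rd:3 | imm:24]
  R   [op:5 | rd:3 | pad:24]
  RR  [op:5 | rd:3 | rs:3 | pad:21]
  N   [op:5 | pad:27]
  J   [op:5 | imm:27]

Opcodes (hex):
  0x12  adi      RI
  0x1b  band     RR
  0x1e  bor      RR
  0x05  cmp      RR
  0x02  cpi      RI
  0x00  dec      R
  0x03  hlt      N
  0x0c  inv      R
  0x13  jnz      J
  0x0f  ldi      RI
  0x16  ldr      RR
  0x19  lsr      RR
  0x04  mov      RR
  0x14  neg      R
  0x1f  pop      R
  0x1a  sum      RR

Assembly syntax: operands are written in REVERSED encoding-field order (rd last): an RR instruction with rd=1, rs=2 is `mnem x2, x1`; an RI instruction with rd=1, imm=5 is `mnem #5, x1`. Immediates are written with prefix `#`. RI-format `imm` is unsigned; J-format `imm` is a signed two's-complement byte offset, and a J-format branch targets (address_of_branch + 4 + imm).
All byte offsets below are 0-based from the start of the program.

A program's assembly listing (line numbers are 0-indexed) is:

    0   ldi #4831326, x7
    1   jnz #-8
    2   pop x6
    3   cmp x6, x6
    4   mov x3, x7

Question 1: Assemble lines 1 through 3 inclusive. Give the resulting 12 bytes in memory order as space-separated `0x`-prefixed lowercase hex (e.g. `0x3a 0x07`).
0xf8 0xff 0xff 0x9f 0x00 0x00 0x00 0xfe 0x00 0x00 0xc0 0x2e

line 1 (jnz): pack op=0x13:5|imm=-8:27 = 0x9ffffff8; little→ f8 ff ff 9f
line 2 (pop): pack op=0x1f:5|rd=6:3|pad=0:24 = 0xfe000000; little→ 00 00 00 fe
line 3 (cmp): pack op=0x5:5|rd=6:3|rs=6:3|pad=0:21 = 0x2ec00000; little→ 00 00 c0 2e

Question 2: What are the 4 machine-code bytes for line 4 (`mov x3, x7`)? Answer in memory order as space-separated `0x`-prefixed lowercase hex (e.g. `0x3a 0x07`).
0x00 0x00 0x60 0x27

4. mov fields op=0x4:5|rd=7:3|rs=3:3|pad=0:21 → word 27600000h → 00 00 60 27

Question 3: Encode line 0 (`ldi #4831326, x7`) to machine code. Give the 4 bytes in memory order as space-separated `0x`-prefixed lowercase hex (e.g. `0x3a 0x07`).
0x5e 0xb8 0x49 0x7f

0. ldi fields op=0xf:5|rd=7:3|imm=4831326:24 → word 7f49b85eh → 5e b8 49 7f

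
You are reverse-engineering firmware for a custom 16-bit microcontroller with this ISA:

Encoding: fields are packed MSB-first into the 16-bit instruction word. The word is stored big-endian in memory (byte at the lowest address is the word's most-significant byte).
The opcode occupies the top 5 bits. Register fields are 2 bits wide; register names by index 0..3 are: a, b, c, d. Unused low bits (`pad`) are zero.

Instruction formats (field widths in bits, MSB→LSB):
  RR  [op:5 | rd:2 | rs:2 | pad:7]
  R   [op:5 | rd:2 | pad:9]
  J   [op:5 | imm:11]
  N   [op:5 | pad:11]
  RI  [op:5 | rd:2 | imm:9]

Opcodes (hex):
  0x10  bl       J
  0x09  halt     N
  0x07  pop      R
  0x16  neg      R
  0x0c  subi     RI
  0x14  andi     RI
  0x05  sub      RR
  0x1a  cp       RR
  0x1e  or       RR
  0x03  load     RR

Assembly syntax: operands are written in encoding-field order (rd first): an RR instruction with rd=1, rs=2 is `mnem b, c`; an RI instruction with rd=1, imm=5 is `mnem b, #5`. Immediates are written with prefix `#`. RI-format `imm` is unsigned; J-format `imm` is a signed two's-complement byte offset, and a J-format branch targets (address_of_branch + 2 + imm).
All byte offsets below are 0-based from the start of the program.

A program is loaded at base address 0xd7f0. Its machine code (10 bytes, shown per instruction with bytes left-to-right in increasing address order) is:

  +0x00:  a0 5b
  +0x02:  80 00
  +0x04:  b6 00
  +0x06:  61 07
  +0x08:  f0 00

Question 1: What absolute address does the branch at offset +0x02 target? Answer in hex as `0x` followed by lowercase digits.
0xd7f4

off 0x02: read 80 00 as big → 0x8000
  top 5b → 0x10 → bl [J]
  [10:0] imm=0 = #0
  target = base 0xd7f0 + off 0x02 + 2 + imm 0 = 0xd7f4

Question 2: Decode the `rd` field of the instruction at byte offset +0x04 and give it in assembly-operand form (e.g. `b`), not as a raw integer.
+0x04: b6 00 ⇒ word 0xb600 (big)
  op=0xb600>>11=0x16 ⇒ neg (R)
  [10:9] rd=3 = d

d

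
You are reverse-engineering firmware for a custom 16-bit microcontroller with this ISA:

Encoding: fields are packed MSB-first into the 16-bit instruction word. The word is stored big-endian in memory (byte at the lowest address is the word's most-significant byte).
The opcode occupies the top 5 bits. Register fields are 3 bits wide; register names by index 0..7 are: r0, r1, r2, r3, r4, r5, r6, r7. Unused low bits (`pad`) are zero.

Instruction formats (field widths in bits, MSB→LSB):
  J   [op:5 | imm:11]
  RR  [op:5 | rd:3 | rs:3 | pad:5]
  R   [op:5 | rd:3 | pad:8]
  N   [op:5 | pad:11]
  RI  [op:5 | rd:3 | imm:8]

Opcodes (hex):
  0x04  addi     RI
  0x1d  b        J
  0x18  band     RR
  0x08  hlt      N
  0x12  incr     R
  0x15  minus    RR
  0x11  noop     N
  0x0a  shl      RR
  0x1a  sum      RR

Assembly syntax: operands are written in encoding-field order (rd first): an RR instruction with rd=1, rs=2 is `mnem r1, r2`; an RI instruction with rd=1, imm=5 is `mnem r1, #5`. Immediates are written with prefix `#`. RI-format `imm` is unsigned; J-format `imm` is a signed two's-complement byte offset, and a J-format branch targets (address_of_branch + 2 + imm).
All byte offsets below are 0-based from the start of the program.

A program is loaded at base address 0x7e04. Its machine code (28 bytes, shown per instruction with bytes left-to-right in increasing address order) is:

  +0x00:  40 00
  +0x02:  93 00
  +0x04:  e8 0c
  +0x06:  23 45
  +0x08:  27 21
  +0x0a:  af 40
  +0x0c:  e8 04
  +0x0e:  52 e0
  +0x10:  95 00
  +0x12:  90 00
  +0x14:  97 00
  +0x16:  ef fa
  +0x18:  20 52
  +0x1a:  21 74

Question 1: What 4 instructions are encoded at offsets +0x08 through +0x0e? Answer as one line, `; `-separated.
[08] 27 21 → 0x2721
  op=0x2721>>11=0x4 ⇒ addi (RI)
  rd: (w>>8)&0x7=0x7 → r7
  imm: (w>>0)&0xff=0x21 → #33
[0a] af 40 → 0xaf40
  op=0xaf40>>11=0x15 ⇒ minus (RR)
  rd: (w>>8)&0x7=0x7 → r7
  rs: (w>>5)&0x7=0x2 → r2
[0c] e8 04 → 0xe804
  op=0xe804>>11=0x1d ⇒ b (J)
  imm: (w>>0)&0x7ff=0x4 → #4
[0e] 52 e0 → 0x52e0
  op=0x52e0>>11=0xa ⇒ shl (RR)
  rd: (w>>8)&0x7=0x2 → r2
  rs: (w>>5)&0x7=0x7 → r7

addi r7, #33; minus r7, r2; b #4; shl r2, r7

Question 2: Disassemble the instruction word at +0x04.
off 0x04: read e8 0c as big → 0xe80c
  opcode bits[15:11]=0x1d: b/J
  imm: (w>>0)&0x7ff=0xc → #12

b #12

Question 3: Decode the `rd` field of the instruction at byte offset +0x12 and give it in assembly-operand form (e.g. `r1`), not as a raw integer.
+0x12: 90 00 ⇒ word 0x9000 (big)
  opcode bits[15:11]=0x12: incr/R
  [10:8] rd=0 = r0

r0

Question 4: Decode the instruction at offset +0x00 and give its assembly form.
hlt

[00] 40 00 → 0x4000
  op=0x4000>>11=0x8 ⇒ hlt (N)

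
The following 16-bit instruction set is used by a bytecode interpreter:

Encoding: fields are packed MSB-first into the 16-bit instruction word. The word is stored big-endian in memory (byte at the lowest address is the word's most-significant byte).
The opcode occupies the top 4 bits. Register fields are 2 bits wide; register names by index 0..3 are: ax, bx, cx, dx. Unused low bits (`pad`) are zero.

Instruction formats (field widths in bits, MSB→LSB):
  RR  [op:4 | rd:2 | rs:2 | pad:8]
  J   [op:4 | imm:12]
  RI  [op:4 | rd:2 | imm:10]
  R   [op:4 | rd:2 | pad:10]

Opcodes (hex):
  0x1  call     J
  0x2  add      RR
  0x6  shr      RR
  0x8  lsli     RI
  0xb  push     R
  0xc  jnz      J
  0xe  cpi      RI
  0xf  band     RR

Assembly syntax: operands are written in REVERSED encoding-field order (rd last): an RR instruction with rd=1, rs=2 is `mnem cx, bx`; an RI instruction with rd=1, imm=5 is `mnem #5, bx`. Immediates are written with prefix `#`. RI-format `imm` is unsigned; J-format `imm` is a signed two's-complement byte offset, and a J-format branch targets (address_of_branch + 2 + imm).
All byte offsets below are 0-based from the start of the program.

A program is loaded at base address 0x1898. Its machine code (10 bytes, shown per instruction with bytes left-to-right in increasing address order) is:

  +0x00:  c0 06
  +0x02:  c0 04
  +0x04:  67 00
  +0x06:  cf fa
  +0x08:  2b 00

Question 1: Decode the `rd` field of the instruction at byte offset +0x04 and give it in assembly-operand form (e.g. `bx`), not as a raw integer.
bx

+0x04: 67 00 ⇒ word 0x6700 (big)
  opcode bits[15:12]=0x6: shr/RR
  [11:10] rd=1 = bx
  [9:8] rs=3 = dx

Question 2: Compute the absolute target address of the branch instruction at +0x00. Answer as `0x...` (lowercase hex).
[00] c0 06 → 0xc006
  top 4b → 0xc → jnz [J]
  imm: (w>>0)&0xfff=0x6 → #6
  target = base 0x1898 + off 0x00 + 2 + imm 6 = 0x18a0

0x18a0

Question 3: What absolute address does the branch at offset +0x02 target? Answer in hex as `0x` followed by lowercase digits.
off 0x02: read c0 04 as big → 0xc004
  op=0xc004>>12=0xc ⇒ jnz (J)
  imm: (w>>0)&0xfff=0x4 → #4
  target = base 0x1898 + off 0x02 + 2 + imm 4 = 0x18a0

0x18a0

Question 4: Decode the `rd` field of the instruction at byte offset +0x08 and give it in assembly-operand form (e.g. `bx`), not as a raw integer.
+0x08: 2b 00 ⇒ word 0x2b00 (big)
  op=0x2b00>>12=0x2 ⇒ add (RR)
  rd: (w>>10)&0x3=0x2 → cx
  rs: (w>>8)&0x3=0x3 → dx

cx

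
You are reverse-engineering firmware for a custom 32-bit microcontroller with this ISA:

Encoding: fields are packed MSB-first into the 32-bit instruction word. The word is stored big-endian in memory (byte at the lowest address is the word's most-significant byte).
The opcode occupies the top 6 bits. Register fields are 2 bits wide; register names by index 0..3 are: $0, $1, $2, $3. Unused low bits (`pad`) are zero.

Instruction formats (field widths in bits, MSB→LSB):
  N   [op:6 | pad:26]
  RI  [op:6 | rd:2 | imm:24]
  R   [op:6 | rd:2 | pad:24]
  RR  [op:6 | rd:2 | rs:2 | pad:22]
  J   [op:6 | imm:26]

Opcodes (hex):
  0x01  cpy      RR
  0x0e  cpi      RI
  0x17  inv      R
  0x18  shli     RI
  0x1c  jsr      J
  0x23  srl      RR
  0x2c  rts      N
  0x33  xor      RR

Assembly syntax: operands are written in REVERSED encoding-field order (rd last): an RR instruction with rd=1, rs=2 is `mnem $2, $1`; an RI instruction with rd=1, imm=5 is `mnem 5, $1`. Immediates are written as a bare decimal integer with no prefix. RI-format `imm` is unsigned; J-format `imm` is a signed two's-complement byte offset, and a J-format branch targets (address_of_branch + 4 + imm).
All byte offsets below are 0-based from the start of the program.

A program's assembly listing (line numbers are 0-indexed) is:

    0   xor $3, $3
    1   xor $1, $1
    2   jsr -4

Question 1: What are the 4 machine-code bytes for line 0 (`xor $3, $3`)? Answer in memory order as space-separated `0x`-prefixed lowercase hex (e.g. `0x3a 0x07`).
0xcf 0xc0 0x00 0x00

0. xor fields op=0x33:6|rd=3:2|rs=3:2|pad=0:22 → word cfc00000h → cf c0 00 00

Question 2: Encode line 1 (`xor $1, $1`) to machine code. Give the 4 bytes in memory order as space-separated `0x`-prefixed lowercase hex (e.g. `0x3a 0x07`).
0xcd 0x40 0x00 0x00

1. xor fields op=0x33:6|rd=1:2|rs=1:2|pad=0:22 → word cd400000h → cd 40 00 00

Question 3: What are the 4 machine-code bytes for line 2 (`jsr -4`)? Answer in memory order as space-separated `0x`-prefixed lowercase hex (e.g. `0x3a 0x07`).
0x73 0xff 0xff 0xfc

2. jsr fields op=0x1c:6|imm=-4:26 → word 73fffffch → 73 ff ff fc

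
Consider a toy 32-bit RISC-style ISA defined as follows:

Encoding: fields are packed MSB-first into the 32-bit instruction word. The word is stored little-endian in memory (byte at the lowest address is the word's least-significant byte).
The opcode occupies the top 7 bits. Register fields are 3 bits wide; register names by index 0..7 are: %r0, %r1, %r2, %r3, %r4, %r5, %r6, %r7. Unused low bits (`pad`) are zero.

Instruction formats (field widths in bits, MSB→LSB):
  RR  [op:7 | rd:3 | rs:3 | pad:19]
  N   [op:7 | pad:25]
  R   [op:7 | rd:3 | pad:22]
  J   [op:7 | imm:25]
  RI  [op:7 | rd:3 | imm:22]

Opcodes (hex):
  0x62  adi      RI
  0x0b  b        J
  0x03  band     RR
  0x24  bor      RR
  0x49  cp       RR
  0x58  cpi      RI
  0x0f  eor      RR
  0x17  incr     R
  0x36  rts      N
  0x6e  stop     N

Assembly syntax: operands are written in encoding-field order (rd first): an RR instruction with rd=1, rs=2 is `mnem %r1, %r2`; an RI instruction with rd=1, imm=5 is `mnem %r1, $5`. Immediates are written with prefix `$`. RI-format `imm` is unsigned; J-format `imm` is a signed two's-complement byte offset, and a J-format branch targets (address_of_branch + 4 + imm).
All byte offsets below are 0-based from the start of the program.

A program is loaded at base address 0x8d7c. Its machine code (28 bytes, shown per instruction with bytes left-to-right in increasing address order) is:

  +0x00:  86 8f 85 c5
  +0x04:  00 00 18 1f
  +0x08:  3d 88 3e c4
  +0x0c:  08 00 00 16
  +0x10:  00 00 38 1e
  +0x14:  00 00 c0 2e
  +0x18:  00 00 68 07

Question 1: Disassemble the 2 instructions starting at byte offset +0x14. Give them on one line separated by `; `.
incr %r3; band %r5, %r5

[14] 00 00 c0 2e → 0x2ec00000
  opcode bits[31:25]=0x17: incr/R
  [24:22] rd=3 = %r3
[18] 00 00 68 07 → 0x07680000
  opcode bits[31:25]=0x3: band/RR
  [24:22] rd=5 = %r5
  [21:19] rs=5 = %r5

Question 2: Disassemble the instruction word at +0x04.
eor %r4, %r3

+0x04: 00 00 18 1f ⇒ word 0x1f180000 (little)
  top 7b → 0xf → eor [RR]
  rd: (w>>22)&0x7=0x4 → %r4
  rs: (w>>19)&0x7=0x3 → %r3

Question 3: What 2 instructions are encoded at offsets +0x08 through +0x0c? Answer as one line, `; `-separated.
adi %r0, $4098109; b $8

[08] 3d 88 3e c4 → 0xc43e883d
  op=0xc43e883d>>25=0x62 ⇒ adi (RI)
  [24:22] rd=0 = %r0
  [21:0] imm=4098109 = $4098109
[0c] 08 00 00 16 → 0x16000008
  op=0x16000008>>25=0xb ⇒ b (J)
  [24:0] imm=8 = $8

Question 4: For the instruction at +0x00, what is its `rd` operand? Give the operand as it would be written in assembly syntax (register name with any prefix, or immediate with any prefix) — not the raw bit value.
%r6

@+00  little-endian(86 8f 85 c5) = 0xc5858f86
  top 7b → 0x62 → adi [RI]
  [24:22] rd=6 = %r6
  [21:0] imm=364422 = $364422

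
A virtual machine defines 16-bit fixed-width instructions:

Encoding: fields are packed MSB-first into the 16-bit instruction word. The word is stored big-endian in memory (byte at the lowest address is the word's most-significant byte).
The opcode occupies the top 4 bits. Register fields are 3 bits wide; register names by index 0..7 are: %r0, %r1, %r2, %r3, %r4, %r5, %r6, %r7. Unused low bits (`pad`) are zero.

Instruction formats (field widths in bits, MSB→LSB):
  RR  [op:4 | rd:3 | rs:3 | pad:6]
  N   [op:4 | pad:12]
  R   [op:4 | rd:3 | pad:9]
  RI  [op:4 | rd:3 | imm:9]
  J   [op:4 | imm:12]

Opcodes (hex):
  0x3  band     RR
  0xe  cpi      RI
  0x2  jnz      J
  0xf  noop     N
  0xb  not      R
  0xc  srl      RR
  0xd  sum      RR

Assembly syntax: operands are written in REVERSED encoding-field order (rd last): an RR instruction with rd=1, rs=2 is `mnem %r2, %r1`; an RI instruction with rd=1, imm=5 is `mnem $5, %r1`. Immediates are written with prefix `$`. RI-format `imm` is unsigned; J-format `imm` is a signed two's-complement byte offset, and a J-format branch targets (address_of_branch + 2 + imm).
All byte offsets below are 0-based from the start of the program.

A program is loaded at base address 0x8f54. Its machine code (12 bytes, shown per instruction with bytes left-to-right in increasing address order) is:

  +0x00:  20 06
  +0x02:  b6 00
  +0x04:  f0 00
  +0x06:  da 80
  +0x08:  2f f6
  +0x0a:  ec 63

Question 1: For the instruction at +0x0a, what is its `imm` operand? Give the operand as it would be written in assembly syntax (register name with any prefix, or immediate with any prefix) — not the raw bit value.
+0x0a: ec 63 ⇒ word 0xec63 (big)
  opcode bits[15:12]=0xe: cpi/RI
  [11:9] rd=6 = %r6
  [8:0] imm=99 = $99

$99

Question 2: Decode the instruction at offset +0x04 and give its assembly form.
noop

@+04  big-endian(f0 00) = 0xf000
  top 4b → 0xf → noop [N]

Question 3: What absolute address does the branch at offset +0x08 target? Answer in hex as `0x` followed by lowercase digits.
0x8f54

[08] 2f f6 → 0x2ff6
  opcode bits[15:12]=0x2: jnz/J
  [11:0] imm=4086 (s12→-10) = $-10
  target = base 0x8f54 + off 0x08 + 2 + imm -10 = 0x8f54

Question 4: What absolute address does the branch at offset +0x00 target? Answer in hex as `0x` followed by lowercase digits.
0x8f5c

[00] 20 06 → 0x2006
  opcode bits[15:12]=0x2: jnz/J
  [11:0] imm=6 = $6
  target = base 0x8f54 + off 0x00 + 2 + imm 6 = 0x8f5c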